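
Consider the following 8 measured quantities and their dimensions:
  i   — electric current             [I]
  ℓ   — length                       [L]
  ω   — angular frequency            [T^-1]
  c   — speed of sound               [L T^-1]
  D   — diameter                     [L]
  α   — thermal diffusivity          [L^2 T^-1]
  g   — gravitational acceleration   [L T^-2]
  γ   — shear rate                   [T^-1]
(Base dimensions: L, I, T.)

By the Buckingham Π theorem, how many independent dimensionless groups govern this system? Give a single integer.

Exponent matrix [L,I,T] × [i,ℓ,ω,c,D,α,g,γ]:
  L: [ 0  1  0  1  1  2  1  0]
  I: [ 1  0  0  0  0  0  0  0]
  T: [ 0  0 -1 -1  0 -1 -2 -1]
Row reduction gives pivot columns i,ℓ,ω; rank = 3
n=8, r=3 ⇒ 5 dimensionless groups

5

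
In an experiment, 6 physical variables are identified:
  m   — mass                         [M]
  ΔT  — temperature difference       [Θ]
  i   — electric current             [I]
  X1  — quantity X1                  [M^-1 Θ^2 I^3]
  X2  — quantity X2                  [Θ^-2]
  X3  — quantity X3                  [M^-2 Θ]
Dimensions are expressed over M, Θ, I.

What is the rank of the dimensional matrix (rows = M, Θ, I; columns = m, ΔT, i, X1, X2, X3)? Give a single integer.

Dimensional matrix (M×Θ×I by m×ΔT×i×X1×X2×X3):
  M: [ 1  0  0 -1  0 -2]
  Θ: [ 0  1  0  2 -2  1]
  I: [ 0  0  1  3  0  0]
Echelon form has 3 nonzero rows (pivots: m,ΔT,i)

3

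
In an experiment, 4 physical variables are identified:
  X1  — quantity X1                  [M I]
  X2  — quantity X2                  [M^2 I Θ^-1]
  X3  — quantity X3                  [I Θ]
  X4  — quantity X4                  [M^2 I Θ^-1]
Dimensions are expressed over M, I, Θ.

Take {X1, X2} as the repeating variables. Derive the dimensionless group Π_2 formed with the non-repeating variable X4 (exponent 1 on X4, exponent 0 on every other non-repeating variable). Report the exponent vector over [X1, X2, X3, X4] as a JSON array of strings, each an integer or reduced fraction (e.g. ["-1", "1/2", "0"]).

["0", "-1", "0", "1"]

Exponent matrix [M,I,Θ] × [X1,X2,X3,X4]:
  M: [ 1  2  0  2]
  I: [ 1  1  1  1]
  Θ: [ 0 -1  1 -1]
RREF → pivots at {X1,X2} ⇒ r = 2
Pivot set = {X1,X2}, free = {X3,X4}
RREF:
  r0: [   1    0    2    0]
  r1: [   0    1   -1    1]
  r2: [   0    0    0    0]
Fix exponent of X4 at 1, X3 at 0; solve each RREF row for its pivot's exponent:
  r0: exp(X1) + (0)·1 = 0 ⇒ exp(X1) = 0
  r1: exp(X2) + (1)·1 = 0 ⇒ exp(X2) = -1
Π_2 = X2^-1 · X4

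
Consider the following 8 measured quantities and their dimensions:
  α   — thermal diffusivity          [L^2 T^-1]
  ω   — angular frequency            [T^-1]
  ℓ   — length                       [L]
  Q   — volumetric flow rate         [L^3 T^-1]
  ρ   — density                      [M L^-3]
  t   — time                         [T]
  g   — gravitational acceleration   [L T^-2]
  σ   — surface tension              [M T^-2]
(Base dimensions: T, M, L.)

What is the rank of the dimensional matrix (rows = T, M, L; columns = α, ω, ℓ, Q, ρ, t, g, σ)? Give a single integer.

Dimensional matrix (T×M×L by α×ω×ℓ×Q×ρ×t×g×σ):
  T: [-1 -1  0 -1  0  1 -2 -2]
  M: [ 0  0  0  0  1  0  0  1]
  L: [ 2  0  1  3 -3  0  1  0]
Row reduction gives pivot columns α,ω,ρ; rank = 3

3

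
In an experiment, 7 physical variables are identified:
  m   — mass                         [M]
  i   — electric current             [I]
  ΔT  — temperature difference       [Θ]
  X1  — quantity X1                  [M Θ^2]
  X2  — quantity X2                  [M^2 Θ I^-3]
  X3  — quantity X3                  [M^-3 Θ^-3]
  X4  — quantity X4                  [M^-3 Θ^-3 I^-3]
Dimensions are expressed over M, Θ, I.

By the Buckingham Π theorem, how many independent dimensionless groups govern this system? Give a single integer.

4

Dimensional matrix (M×Θ×I by m×i×ΔT×X1×X2×X3×X4):
  M: [ 1  0  0  1  2 -3 -3]
  Θ: [ 0  0  1  2  1 -3 -3]
  I: [ 0  1  0  0 -3  0 -3]
Echelon form has 3 nonzero rows (pivots: m,i,ΔT)
n=7, r=3 ⇒ 4 dimensionless groups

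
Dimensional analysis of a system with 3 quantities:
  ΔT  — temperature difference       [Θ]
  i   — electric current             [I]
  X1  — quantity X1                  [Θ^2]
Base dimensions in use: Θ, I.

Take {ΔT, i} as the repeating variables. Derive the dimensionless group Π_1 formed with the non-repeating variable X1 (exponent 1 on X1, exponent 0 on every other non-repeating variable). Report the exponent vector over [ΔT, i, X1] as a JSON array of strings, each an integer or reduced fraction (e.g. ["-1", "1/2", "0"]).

["-2", "0", "1"]

Write exponents as rows Θ,I / cols ΔT,i,X1:
  Θ: [ 1  0  2]
  I: [ 0  1  0]
RREF → pivots at {ΔT,i} ⇒ r = 2
Pivot set = {ΔT,i}, free = {X1}
RREF:
  r0: [   1    0    2]
  r1: [   0    1    0]
Fix exponent of X1 at 1; solve each RREF row for its pivot's exponent:
  r0: exp(ΔT) + (2)·1 = 0 ⇒ exp(ΔT) = -2
  r1: exp(i) + (0)·1 = 0 ⇒ exp(i) = 0
Π_1 = ΔT^-2 · X1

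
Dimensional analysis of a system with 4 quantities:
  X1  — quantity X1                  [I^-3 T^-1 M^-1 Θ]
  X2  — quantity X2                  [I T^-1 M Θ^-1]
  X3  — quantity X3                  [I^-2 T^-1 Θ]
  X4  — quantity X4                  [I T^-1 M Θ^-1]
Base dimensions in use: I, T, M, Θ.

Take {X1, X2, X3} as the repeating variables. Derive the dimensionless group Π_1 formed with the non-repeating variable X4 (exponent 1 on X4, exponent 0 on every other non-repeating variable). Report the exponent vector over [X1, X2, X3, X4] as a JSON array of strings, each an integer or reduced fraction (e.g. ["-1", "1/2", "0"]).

Dimensional matrix (I×T×M×Θ by X1×X2×X3×X4):
  I: [-3  1 -2  1]
  T: [-1 -1 -1 -1]
  M: [-1  1  0  1]
  Θ: [ 1 -1  1 -1]
Echelon form has 3 nonzero rows (pivots: X1,X2,X3)
Pivot set = {X1,X2,X3}, free = {X4}
RREF:
  r0: [   1    0    0    0]
  r1: [   0    1    0    1]
  r2: [   0    0    1    0]
  r3: [   0    0    0    0]
Fix exponent of X4 at 1; solve each RREF row for its pivot's exponent:
  r0: exp(X1) + (0)·1 = 0 ⇒ exp(X1) = 0
  r1: exp(X2) + (1)·1 = 0 ⇒ exp(X2) = -1
  r2: exp(X3) + (0)·1 = 0 ⇒ exp(X3) = 0
Π_1 = X2^-1 · X4

["0", "-1", "0", "1"]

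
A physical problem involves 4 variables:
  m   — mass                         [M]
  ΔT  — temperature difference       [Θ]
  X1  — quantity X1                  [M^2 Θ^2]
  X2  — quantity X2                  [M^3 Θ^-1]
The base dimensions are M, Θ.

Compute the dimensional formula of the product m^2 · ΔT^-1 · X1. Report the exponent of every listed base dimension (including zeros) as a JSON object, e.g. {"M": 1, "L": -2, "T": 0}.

{"M": 4, "Θ": 1}

Write exponents as rows M,Θ / cols m,ΔT,X1,X2:
  M: [ 1  0  2  3]
  Θ: [ 0  1  2 -1]
  [M]: (2)·1+(-1)·0+(1)·2 = 4
  [Θ]: (2)·0+(-1)·1+(1)·2 = 1
⇒ M^4 Θ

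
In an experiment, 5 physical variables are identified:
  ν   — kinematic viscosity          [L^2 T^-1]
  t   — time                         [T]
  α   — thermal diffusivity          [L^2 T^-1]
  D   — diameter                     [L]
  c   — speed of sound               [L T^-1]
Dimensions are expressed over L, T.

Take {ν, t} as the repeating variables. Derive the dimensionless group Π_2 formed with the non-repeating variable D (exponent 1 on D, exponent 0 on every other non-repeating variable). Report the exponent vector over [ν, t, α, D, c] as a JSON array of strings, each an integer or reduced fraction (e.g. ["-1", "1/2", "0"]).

["-1/2", "-1/2", "0", "1", "0"]

Exponent matrix [L,T] × [ν,t,α,D,c]:
  L: [ 2  0  2  1  1]
  T: [-1  1 -1  0 -1]
Row reduction gives pivot columns ν,t; rank = 2
Repeat: ν,t; free: α,D,c
RREF:
  r0: [   1    0    1  1/2  1/2]
  r1: [   0    1    0  1/2 -1/2]
Fix exponent of D at 1, α at 0, c at 0; solve each RREF row for its pivot's exponent:
  r0: exp(ν) + (1/2)·1 = 0 ⇒ exp(ν) = -1/2
  r1: exp(t) + (1/2)·1 = 0 ⇒ exp(t) = -1/2
Π_2 = ν^(-1/2) · t^(-1/2) · D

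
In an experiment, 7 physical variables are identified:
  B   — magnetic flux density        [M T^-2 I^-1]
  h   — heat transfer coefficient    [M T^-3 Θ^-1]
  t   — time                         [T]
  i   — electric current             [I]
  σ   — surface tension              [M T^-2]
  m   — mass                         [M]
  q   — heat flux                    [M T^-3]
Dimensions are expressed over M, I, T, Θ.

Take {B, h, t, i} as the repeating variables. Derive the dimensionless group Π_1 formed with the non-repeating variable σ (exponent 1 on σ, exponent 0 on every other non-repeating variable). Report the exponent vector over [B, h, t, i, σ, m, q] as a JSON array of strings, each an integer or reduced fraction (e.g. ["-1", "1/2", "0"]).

["-1", "0", "0", "-1", "1", "0", "0"]

Dimensional matrix (M×I×T×Θ by B×h×t×i×σ×m×q):
  M: [ 1  1  0  0  1  1  1]
  I: [-1  0  0  1  0  0  0]
  T: [-2 -3  1  0 -2  0 -3]
  Θ: [ 0 -1  0  0  0  0  0]
RREF → pivots at {B,h,t,i} ⇒ r = 4
Pivot set = {B,h,t,i}, free = {σ,m,q}
RREF:
  r0: [   1    0    0    0    1    1    1]
  r1: [   0    1    0    0    0    0    0]
  r2: [   0    0    1    0    0    2   -1]
  r3: [   0    0    0    1    1    1    1]
Fix exponent of σ at 1, m at 0, q at 0; solve each RREF row for its pivot's exponent:
  r0: exp(B) + (1)·1 = 0 ⇒ exp(B) = -1
  r1: exp(h) + (0)·1 = 0 ⇒ exp(h) = 0
  r2: exp(t) + (0)·1 = 0 ⇒ exp(t) = 0
  r3: exp(i) + (1)·1 = 0 ⇒ exp(i) = -1
Π_1 = B^-1 · i^-1 · σ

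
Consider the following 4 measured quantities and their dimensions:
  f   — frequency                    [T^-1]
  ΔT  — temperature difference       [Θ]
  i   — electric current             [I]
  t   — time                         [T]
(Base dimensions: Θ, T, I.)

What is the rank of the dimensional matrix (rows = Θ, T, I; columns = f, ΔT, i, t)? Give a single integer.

Write exponents as rows Θ,T,I / cols f,ΔT,i,t:
  Θ: [ 0  1  0  0]
  T: [-1  0  0  1]
  I: [ 0  0  1  0]
RREF → pivots at {f,ΔT,i} ⇒ r = 3

3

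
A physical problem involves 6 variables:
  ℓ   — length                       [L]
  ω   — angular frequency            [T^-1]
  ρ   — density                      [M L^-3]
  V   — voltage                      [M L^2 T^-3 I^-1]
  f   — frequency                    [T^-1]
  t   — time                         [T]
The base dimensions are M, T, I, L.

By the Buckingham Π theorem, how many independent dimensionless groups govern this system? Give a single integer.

2

Exponent matrix [M,T,I,L] × [ℓ,ω,ρ,V,f,t]:
  M: [ 0  0  1  1  0  0]
  T: [ 0 -1  0 -3 -1  1]
  I: [ 0  0  0 -1  0  0]
  L: [ 1  0 -3  2  0  0]
RREF → pivots at {ℓ,ω,ρ,V} ⇒ r = 4
6 vars − rank 4 = 2 Π groups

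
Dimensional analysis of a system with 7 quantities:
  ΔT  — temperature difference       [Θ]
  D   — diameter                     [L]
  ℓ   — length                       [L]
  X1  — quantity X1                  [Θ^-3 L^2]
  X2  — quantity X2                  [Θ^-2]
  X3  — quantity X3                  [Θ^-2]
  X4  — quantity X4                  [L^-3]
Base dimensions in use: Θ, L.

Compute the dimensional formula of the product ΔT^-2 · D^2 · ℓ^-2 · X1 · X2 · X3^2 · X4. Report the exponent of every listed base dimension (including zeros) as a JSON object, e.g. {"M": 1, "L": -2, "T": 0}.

{"Θ": -11, "L": -1}

Exponent matrix [Θ,L] × [ΔT,D,ℓ,X1,X2,X3,X4]:
  Θ: [ 1  0  0 -3 -2 -2  0]
  L: [ 0  1  1  2  0  0 -3]
  [Θ]: (-2)·1+(2)·0+(-2)·0+(1)·-3+(1)·-2+(2)·-2+(1)·0 = -11
  [L]: (-2)·0+(2)·1+(-2)·1+(1)·2+(1)·0+(2)·0+(1)·-3 = -1
⇒ Θ^-11 L^-1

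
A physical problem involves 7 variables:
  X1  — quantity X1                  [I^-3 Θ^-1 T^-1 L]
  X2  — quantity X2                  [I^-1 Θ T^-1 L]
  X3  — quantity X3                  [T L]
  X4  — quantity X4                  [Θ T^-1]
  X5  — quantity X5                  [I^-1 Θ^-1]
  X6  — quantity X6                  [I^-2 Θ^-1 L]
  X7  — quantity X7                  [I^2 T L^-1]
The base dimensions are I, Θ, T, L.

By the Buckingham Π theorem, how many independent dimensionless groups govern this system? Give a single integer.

4

Write exponents as rows I,Θ,T,L / cols X1,X2,X3,X4,X5,X6,X7:
  I: [-3 -1  0  0 -1 -2  2]
  Θ: [-1  1  0  1 -1 -1  0]
  T: [-1 -1  1 -1  0  0  1]
  L: [ 1  1  1  0  0  1 -1]
Echelon form has 3 nonzero rows (pivots: X1,X2,X3)
7 vars − rank 3 = 4 Π groups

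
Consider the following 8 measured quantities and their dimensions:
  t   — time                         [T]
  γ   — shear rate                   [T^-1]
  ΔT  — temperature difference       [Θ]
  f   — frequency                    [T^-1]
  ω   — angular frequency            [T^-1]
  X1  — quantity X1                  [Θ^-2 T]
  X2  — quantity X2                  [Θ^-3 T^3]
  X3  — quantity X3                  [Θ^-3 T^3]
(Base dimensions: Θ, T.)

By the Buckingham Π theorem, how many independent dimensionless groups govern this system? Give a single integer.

6

Exponent matrix [Θ,T] × [t,γ,ΔT,f,ω,X1,X2,X3]:
  Θ: [ 0  0  1  0  0 -2 -3 -3]
  T: [ 1 -1  0 -1 -1  1  3  3]
Row reduction gives pivot columns t,ΔT; rank = 2
8 vars − rank 2 = 6 Π groups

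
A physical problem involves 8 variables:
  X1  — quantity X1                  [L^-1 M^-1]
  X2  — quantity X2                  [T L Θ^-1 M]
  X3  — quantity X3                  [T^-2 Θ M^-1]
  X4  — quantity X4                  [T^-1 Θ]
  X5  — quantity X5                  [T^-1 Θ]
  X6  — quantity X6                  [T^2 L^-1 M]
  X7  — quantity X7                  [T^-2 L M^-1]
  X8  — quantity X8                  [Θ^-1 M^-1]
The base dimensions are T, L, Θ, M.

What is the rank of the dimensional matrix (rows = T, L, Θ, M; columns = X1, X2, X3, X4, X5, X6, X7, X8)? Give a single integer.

Exponent matrix [T,L,Θ,M] × [X1,X2,X3,X4,X5,X6,X7,X8]:
  T: [ 0  1 -2 -1 -1  2 -2  0]
  L: [-1  1  0  0  0 -1  1  0]
  Θ: [ 0 -1  1  1  1  0  0 -1]
  M: [-1  1 -1  0  0  1 -1 -1]
Echelon form has 3 nonzero rows (pivots: X1,X2,X3)

3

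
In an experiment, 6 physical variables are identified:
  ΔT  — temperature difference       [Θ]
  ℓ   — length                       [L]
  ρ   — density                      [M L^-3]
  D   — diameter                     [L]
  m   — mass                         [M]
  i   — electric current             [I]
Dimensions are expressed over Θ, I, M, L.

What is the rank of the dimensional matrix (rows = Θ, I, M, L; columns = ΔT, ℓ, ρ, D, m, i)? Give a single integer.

Dimensional matrix (Θ×I×M×L by ΔT×ℓ×ρ×D×m×i):
  Θ: [ 1  0  0  0  0  0]
  I: [ 0  0  0  0  0  1]
  M: [ 0  0  1  0  1  0]
  L: [ 0  1 -3  1  0  0]
RREF → pivots at {ΔT,ℓ,ρ,i} ⇒ r = 4

4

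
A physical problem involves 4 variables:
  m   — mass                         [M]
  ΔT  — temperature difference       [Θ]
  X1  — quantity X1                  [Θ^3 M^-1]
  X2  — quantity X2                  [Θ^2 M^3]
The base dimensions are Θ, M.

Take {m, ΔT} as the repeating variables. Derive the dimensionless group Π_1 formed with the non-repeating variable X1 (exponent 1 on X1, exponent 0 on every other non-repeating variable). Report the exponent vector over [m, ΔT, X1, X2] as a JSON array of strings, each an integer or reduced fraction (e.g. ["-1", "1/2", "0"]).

["1", "-3", "1", "0"]

Dimensional matrix (Θ×M by m×ΔT×X1×X2):
  Θ: [ 0  1  3  2]
  M: [ 1  0 -1  3]
Echelon form has 2 nonzero rows (pivots: m,ΔT)
Pivot set = {m,ΔT}, free = {X1,X2}
RREF:
  r0: [   1    0   -1    3]
  r1: [   0    1    3    2]
Fix exponent of X1 at 1, X2 at 0; solve each RREF row for its pivot's exponent:
  r0: exp(m) + (-1)·1 = 0 ⇒ exp(m) = 1
  r1: exp(ΔT) + (3)·1 = 0 ⇒ exp(ΔT) = -3
Π_1 = m · ΔT^-3 · X1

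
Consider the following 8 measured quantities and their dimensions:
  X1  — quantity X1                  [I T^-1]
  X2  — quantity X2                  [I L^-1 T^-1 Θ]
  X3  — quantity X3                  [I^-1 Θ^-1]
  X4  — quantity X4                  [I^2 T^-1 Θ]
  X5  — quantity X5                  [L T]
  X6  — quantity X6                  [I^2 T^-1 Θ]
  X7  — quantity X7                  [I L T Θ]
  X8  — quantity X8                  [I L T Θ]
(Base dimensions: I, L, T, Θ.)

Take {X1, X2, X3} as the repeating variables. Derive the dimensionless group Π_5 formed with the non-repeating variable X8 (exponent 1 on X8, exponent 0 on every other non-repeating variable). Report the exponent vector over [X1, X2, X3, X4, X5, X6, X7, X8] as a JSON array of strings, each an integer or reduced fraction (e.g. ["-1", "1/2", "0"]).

["0", "1", "2", "0", "0", "0", "0", "1"]

Dimensional matrix (I×L×T×Θ by X1×X2×X3×X4×X5×X6×X7×X8):
  I: [ 1  1 -1  2  0  2  1  1]
  L: [ 0 -1  0  0  1  0  1  1]
  T: [-1 -1  0 -1  1 -1  1  1]
  Θ: [ 0  1 -1  1  0  1  1  1]
RREF → pivots at {X1,X2,X3} ⇒ r = 3
Pivot set = {X1,X2,X3}, free = {X4,X5,X6,X7,X8}
RREF:
  r0: [   1    0    0    1    0    1    0    0]
  r1: [   0    1    0    0   -1    0   -1   -1]
  r2: [   0    0    1   -1   -1   -1   -2   -2]
  r3: [   0    0    0    0    0    0    0    0]
Fix exponent of X8 at 1, X4 at 0, X5 at 0, X6 at 0, X7 at 0; solve each RREF row for its pivot's exponent:
  r0: exp(X1) + (0)·1 = 0 ⇒ exp(X1) = 0
  r1: exp(X2) + (-1)·1 = 0 ⇒ exp(X2) = 1
  r2: exp(X3) + (-2)·1 = 0 ⇒ exp(X3) = 2
Π_5 = X2 · X3^2 · X8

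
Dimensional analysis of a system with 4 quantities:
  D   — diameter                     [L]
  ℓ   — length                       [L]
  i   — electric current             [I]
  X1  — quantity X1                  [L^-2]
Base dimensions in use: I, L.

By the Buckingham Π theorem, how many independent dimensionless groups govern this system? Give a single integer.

2

Dimensional matrix (I×L by D×ℓ×i×X1):
  I: [ 0  0  1  0]
  L: [ 1  1  0 -2]
RREF → pivots at {D,i} ⇒ r = 2
4 vars − rank 2 = 2 Π groups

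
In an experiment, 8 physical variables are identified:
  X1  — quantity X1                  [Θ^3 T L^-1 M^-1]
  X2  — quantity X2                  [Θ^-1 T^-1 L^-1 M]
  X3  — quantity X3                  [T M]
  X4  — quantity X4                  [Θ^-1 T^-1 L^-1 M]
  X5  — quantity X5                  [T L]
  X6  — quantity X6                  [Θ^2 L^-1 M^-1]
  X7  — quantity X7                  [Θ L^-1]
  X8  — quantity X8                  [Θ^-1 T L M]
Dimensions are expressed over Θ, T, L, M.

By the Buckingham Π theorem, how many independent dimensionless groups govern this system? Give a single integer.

Write exponents as rows Θ,T,L,M / cols X1,X2,X3,X4,X5,X6,X7,X8:
  Θ: [ 3 -1  0 -1  0  2  1 -1]
  T: [ 1 -1  1 -1  1  0  0  1]
  L: [-1 -1  0 -1  1 -1 -1  1]
  M: [-1  1  1  1  0 -1  0  1]
Echelon form has 3 nonzero rows (pivots: X1,X2,X3)
8 vars − rank 3 = 5 Π groups

5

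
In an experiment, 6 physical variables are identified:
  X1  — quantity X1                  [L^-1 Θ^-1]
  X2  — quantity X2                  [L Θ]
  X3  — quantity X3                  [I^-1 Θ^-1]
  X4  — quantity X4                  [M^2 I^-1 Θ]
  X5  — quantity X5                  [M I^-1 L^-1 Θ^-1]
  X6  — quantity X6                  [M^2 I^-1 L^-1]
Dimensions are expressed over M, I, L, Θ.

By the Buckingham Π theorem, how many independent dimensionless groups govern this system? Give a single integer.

3

Write exponents as rows M,I,L,Θ / cols X1,X2,X3,X4,X5,X6:
  M: [ 0  0  0  2  1  2]
  I: [ 0  0 -1 -1 -1 -1]
  L: [-1  1  0  0 -1 -1]
  Θ: [-1  1 -1  1 -1  0]
Echelon form has 3 nonzero rows (pivots: X1,X3,X4)
6 vars − rank 3 = 3 Π groups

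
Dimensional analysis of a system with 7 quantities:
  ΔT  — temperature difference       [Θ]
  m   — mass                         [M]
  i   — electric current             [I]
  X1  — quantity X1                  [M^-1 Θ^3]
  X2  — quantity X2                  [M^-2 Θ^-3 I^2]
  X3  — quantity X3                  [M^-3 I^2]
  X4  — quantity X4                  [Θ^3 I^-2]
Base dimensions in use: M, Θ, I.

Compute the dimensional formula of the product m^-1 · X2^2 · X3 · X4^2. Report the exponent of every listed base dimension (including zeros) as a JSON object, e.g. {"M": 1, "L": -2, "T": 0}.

{"M": -8, "Θ": 0, "I": 2}

Exponent matrix [M,Θ,I] × [ΔT,m,i,X1,X2,X3,X4]:
  M: [ 0  1  0 -1 -2 -3  0]
  Θ: [ 1  0  0  3 -3  0  3]
  I: [ 0  0  1  0  2  2 -2]
  [M]: (-1)·1+(2)·-2+(1)·-3+(2)·0 = -8
  [Θ]: (-1)·0+(2)·-3+(1)·0+(2)·3 = 0
  [I]: (-1)·0+(2)·2+(1)·2+(2)·-2 = 2
⇒ M^-8 I^2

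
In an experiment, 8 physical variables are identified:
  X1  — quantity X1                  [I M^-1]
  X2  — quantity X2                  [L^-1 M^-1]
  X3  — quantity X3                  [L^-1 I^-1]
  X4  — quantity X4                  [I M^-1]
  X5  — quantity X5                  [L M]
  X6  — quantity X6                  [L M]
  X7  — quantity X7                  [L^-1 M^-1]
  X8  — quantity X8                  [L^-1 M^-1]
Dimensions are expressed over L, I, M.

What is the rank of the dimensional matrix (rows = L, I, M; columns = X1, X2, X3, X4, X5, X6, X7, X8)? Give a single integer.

2

Write exponents as rows L,I,M / cols X1,X2,X3,X4,X5,X6,X7,X8:
  L: [ 0 -1 -1  0  1  1 -1 -1]
  I: [ 1  0 -1  1  0  0  0  0]
  M: [-1 -1  0 -1  1  1 -1 -1]
RREF → pivots at {X1,X2} ⇒ r = 2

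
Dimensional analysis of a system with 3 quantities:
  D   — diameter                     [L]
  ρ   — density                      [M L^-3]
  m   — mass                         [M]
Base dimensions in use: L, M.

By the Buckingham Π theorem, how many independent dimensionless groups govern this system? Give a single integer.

1

Dimensional matrix (L×M by D×ρ×m):
  L: [ 1 -3  0]
  M: [ 0  1  1]
RREF → pivots at {D,ρ} ⇒ r = 2
3 vars − rank 2 = 1 Π group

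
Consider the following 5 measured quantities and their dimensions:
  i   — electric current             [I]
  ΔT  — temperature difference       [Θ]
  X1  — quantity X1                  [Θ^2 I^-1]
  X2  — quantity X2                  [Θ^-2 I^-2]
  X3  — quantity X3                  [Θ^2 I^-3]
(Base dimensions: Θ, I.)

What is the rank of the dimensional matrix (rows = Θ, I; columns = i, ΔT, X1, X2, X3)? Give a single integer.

Exponent matrix [Θ,I] × [i,ΔT,X1,X2,X3]:
  Θ: [ 0  1  2 -2  2]
  I: [ 1  0 -1 -2 -3]
RREF → pivots at {i,ΔT} ⇒ r = 2

2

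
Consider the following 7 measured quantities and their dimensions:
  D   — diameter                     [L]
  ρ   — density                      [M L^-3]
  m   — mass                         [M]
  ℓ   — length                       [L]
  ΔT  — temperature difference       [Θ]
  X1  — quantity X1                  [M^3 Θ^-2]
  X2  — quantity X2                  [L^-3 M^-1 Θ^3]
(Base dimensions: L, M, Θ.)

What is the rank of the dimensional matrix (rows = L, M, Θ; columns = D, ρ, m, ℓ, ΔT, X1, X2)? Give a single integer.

3

Dimensional matrix (L×M×Θ by D×ρ×m×ℓ×ΔT×X1×X2):
  L: [ 1 -3  0  1  0  0 -3]
  M: [ 0  1  1  0  0  3 -1]
  Θ: [ 0  0  0  0  1 -2  3]
Echelon form has 3 nonzero rows (pivots: D,ρ,ΔT)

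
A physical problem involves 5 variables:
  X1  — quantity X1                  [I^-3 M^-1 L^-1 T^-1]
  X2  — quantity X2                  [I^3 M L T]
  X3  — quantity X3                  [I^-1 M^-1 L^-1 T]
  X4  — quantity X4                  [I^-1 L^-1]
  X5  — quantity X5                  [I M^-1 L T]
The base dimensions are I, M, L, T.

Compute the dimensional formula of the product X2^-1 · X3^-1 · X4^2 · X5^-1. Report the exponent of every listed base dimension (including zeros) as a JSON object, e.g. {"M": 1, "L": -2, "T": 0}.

{"I": -5, "M": 1, "L": -3, "T": -3}

Dimensional matrix (I×M×L×T by X1×X2×X3×X4×X5):
  I: [-3  3 -1 -1  1]
  M: [-1  1 -1  0 -1]
  L: [-1  1 -1 -1  1]
  T: [-1  1  1  0  1]
  [I]: (-1)·3+(-1)·-1+(2)·-1+(-1)·1 = -5
  [M]: (-1)·1+(-1)·-1+(2)·0+(-1)·-1 = 1
  [L]: (-1)·1+(-1)·-1+(2)·-1+(-1)·1 = -3
  [T]: (-1)·1+(-1)·1+(2)·0+(-1)·1 = -3
⇒ I^-5 M L^-3 T^-3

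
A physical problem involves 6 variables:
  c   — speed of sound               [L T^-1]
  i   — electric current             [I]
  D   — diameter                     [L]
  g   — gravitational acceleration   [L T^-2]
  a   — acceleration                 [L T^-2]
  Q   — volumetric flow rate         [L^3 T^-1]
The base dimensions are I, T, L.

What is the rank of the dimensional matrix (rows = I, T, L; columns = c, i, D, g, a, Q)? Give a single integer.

Write exponents as rows I,T,L / cols c,i,D,g,a,Q:
  I: [ 0  1  0  0  0  0]
  T: [-1  0  0 -2 -2 -1]
  L: [ 1  0  1  1  1  3]
Row reduction gives pivot columns c,i,D; rank = 3

3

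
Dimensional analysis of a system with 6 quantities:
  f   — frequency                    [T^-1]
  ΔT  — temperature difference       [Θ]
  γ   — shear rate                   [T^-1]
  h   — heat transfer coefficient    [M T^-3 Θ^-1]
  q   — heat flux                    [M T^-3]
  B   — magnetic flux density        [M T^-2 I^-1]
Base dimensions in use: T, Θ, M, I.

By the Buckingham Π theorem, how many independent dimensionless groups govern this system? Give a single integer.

Write exponents as rows T,Θ,M,I / cols f,ΔT,γ,h,q,B:
  T: [-1  0 -1 -3 -3 -2]
  Θ: [ 0  1  0 -1  0  0]
  M: [ 0  0  0  1  1  1]
  I: [ 0  0  0  0  0 -1]
Echelon form has 4 nonzero rows (pivots: f,ΔT,h,B)
Π count = n − r = 6 − 4 = 2

2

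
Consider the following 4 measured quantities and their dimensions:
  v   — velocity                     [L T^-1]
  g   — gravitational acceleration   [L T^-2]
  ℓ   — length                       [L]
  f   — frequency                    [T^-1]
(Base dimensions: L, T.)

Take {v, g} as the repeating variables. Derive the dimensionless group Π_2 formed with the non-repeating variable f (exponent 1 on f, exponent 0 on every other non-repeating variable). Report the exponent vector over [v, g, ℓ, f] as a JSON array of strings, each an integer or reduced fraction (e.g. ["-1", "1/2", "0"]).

Exponent matrix [L,T] × [v,g,ℓ,f]:
  L: [ 1  1  1  0]
  T: [-1 -2  0 -1]
Echelon form has 2 nonzero rows (pivots: v,g)
Pivot set = {v,g}, free = {ℓ,f}
RREF:
  r0: [   1    0    2   -1]
  r1: [   0    1   -1    1]
Fix exponent of f at 1, ℓ at 0; solve each RREF row for its pivot's exponent:
  r0: exp(v) + (-1)·1 = 0 ⇒ exp(v) = 1
  r1: exp(g) + (1)·1 = 0 ⇒ exp(g) = -1
Π_2 = v · g^-1 · f

["1", "-1", "0", "1"]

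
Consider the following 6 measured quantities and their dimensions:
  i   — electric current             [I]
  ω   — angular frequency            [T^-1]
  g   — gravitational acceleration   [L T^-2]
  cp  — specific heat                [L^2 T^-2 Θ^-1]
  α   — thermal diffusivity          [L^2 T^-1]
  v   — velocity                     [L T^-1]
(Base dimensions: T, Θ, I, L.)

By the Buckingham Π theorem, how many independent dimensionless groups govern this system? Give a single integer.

2

Write exponents as rows T,Θ,I,L / cols i,ω,g,cp,α,v:
  T: [ 0 -1 -2 -2 -1 -1]
  Θ: [ 0  0  0 -1  0  0]
  I: [ 1  0  0  0  0  0]
  L: [ 0  0  1  2  2  1]
Row reduction gives pivot columns i,ω,g,cp; rank = 4
n=6, r=4 ⇒ 2 dimensionless groups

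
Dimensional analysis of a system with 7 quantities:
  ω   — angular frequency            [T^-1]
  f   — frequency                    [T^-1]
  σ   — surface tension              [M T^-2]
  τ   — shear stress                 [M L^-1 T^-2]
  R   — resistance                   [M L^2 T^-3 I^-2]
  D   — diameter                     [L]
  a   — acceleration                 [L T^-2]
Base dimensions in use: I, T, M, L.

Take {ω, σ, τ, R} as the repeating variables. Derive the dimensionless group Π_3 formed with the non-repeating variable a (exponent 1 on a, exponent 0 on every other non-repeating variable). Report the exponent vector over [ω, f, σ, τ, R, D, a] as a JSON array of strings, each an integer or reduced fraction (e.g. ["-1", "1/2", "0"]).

Dimensional matrix (I×T×M×L by ω×f×σ×τ×R×D×a):
  I: [ 0  0  0  0 -2  0  0]
  T: [-1 -1 -2 -2 -3  0 -2]
  M: [ 0  0  1  1  1  0  0]
  L: [ 0  0  0 -1  2  1  1]
RREF → pivots at {ω,σ,τ,R} ⇒ r = 4
Pivot set = {ω,σ,τ,R}, free = {f,D,a}
RREF:
  r0: [   1    1    0    0    0    0    2]
  r1: [   0    0    1    0    0    1    1]
  r2: [   0    0    0    1    0   -1   -1]
  r3: [   0    0    0    0    1    0    0]
Fix exponent of a at 1, f at 0, D at 0; solve each RREF row for its pivot's exponent:
  r0: exp(ω) + (2)·1 = 0 ⇒ exp(ω) = -2
  r1: exp(σ) + (1)·1 = 0 ⇒ exp(σ) = -1
  r2: exp(τ) + (-1)·1 = 0 ⇒ exp(τ) = 1
  r3: exp(R) + (0)·1 = 0 ⇒ exp(R) = 0
Π_3 = ω^-2 · σ^-1 · τ · a

["-2", "0", "-1", "1", "0", "0", "1"]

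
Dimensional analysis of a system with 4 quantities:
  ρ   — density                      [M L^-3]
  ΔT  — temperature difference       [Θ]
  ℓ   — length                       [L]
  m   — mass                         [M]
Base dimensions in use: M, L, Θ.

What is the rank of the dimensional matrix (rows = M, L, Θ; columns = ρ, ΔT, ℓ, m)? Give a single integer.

Write exponents as rows M,L,Θ / cols ρ,ΔT,ℓ,m:
  M: [ 1  0  0  1]
  L: [-3  0  1  0]
  Θ: [ 0  1  0  0]
RREF → pivots at {ρ,ΔT,ℓ} ⇒ r = 3

3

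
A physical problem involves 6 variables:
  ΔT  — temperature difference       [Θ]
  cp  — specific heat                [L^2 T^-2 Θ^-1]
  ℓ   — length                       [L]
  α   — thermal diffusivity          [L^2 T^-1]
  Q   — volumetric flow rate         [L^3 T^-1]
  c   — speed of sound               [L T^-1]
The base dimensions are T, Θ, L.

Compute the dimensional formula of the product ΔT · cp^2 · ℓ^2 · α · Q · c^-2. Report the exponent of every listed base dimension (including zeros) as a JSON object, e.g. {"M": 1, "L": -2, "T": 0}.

Dimensional matrix (T×Θ×L by ΔT×cp×ℓ×α×Q×c):
  T: [ 0 -2  0 -1 -1 -1]
  Θ: [ 1 -1  0  0  0  0]
  L: [ 0  2  1  2  3  1]
  [T]: (1)·0+(2)·-2+(2)·0+(1)·-1+(1)·-1+(-2)·-1 = -4
  [Θ]: (1)·1+(2)·-1+(2)·0+(1)·0+(1)·0+(-2)·0 = -1
  [L]: (1)·0+(2)·2+(2)·1+(1)·2+(1)·3+(-2)·1 = 9
⇒ T^-4 Θ^-1 L^9

{"T": -4, "Θ": -1, "L": 9}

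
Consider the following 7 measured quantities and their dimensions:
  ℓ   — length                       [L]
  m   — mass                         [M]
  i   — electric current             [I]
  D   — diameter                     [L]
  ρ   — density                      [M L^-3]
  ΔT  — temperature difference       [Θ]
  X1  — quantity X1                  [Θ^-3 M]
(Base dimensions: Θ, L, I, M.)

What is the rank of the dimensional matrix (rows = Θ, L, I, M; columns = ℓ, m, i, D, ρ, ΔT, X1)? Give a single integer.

Dimensional matrix (Θ×L×I×M by ℓ×m×i×D×ρ×ΔT×X1):
  Θ: [ 0  0  0  0  0  1 -3]
  L: [ 1  0  0  1 -3  0  0]
  I: [ 0  0  1  0  0  0  0]
  M: [ 0  1  0  0  1  0  1]
Echelon form has 4 nonzero rows (pivots: ℓ,m,i,ΔT)

4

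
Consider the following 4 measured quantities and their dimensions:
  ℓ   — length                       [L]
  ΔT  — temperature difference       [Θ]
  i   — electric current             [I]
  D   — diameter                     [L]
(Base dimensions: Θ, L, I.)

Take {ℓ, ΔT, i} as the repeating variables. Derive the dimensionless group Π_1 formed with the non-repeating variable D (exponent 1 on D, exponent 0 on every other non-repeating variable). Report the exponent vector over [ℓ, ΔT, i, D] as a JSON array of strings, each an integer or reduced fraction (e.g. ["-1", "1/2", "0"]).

["-1", "0", "0", "1"]

Write exponents as rows Θ,L,I / cols ℓ,ΔT,i,D:
  Θ: [ 0  1  0  0]
  L: [ 1  0  0  1]
  I: [ 0  0  1  0]
Echelon form has 3 nonzero rows (pivots: ℓ,ΔT,i)
Repeat: ℓ,ΔT,i; free: D
RREF:
  r0: [   1    0    0    1]
  r1: [   0    1    0    0]
  r2: [   0    0    1    0]
Fix exponent of D at 1; solve each RREF row for its pivot's exponent:
  r0: exp(ℓ) + (1)·1 = 0 ⇒ exp(ℓ) = -1
  r1: exp(ΔT) + (0)·1 = 0 ⇒ exp(ΔT) = 0
  r2: exp(i) + (0)·1 = 0 ⇒ exp(i) = 0
Π_1 = ℓ^-1 · D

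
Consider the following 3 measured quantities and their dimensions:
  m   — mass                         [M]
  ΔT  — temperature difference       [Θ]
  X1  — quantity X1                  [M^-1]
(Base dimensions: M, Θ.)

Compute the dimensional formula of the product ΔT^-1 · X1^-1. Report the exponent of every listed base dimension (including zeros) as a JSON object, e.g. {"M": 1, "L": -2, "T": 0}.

{"M": 1, "Θ": -1}

Dimensional matrix (M×Θ by m×ΔT×X1):
  M: [ 1  0 -1]
  Θ: [ 0  1  0]
  [M]: (-1)·0+(-1)·-1 = 1
  [Θ]: (-1)·1+(-1)·0 = -1
⇒ M Θ^-1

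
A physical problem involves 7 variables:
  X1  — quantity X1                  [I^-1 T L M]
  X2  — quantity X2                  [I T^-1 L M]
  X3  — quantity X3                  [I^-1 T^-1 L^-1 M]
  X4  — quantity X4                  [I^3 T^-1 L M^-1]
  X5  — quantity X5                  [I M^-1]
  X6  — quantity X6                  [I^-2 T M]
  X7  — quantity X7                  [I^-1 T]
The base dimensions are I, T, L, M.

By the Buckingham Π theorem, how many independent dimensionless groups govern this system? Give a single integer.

4

Exponent matrix [I,T,L,M] × [X1,X2,X3,X4,X5,X6,X7]:
  I: [-1  1 -1  3  1 -2 -1]
  T: [ 1 -1 -1 -1  0  1  1]
  L: [ 1  1 -1  1  0  0  0]
  M: [ 1  1  1 -1 -1  1  0]
RREF → pivots at {X1,X2,X3} ⇒ r = 3
n=7, r=3 ⇒ 4 dimensionless groups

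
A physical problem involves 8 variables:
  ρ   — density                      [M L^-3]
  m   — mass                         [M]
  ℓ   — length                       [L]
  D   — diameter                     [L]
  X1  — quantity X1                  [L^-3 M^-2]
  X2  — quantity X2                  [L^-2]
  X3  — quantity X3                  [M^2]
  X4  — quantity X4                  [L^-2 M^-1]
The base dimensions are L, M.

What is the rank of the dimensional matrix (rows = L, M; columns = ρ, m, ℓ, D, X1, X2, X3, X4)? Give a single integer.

Exponent matrix [L,M] × [ρ,m,ℓ,D,X1,X2,X3,X4]:
  L: [-3  0  1  1 -3 -2  0 -2]
  M: [ 1  1  0  0 -2  0  2 -1]
RREF → pivots at {ρ,m} ⇒ r = 2

2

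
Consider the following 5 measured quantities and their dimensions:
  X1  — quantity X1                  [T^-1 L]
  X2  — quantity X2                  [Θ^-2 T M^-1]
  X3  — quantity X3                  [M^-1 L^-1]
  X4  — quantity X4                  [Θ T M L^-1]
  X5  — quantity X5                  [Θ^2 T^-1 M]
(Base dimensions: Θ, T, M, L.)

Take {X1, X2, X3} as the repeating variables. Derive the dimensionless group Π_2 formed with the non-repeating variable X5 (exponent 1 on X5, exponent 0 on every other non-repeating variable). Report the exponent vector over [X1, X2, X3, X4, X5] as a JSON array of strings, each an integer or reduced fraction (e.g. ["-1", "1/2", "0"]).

Exponent matrix [Θ,T,M,L] × [X1,X2,X3,X4,X5]:
  Θ: [ 0 -2  0  1  2]
  T: [-1  1  0  1 -1]
  M: [ 0 -1 -1  1  1]
  L: [ 1  0 -1 -1  0]
Row reduction gives pivot columns X1,X2,X3; rank = 3
Pivot set = {X1,X2,X3}, free = {X4,X5}
RREF:
  r0: [   1    0    0 -3/2    0]
  r1: [   0    1    0 -1/2   -1]
  r2: [   0    0    1 -1/2    0]
  r3: [   0    0    0    0    0]
Fix exponent of X5 at 1, X4 at 0; solve each RREF row for its pivot's exponent:
  r0: exp(X1) + (0)·1 = 0 ⇒ exp(X1) = 0
  r1: exp(X2) + (-1)·1 = 0 ⇒ exp(X2) = 1
  r2: exp(X3) + (0)·1 = 0 ⇒ exp(X3) = 0
Π_2 = X2 · X5

["0", "1", "0", "0", "1"]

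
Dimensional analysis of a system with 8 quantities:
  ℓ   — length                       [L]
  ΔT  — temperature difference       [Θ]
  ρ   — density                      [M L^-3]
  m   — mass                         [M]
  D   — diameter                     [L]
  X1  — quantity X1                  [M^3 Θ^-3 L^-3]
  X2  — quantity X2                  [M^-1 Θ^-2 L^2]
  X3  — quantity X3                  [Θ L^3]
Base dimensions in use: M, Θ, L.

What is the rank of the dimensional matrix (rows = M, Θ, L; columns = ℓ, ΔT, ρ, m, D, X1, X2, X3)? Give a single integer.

Dimensional matrix (M×Θ×L by ℓ×ΔT×ρ×m×D×X1×X2×X3):
  M: [ 0  0  1  1  0  3 -1  0]
  Θ: [ 0  1  0  0  0 -3 -2  1]
  L: [ 1  0 -3  0  1 -3  2  3]
Row reduction gives pivot columns ℓ,ΔT,ρ; rank = 3

3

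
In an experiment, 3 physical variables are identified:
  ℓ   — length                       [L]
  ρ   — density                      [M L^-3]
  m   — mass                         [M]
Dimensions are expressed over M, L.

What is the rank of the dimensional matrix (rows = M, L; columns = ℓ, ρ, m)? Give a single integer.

2

Exponent matrix [M,L] × [ℓ,ρ,m]:
  M: [ 0  1  1]
  L: [ 1 -3  0]
RREF → pivots at {ℓ,ρ} ⇒ r = 2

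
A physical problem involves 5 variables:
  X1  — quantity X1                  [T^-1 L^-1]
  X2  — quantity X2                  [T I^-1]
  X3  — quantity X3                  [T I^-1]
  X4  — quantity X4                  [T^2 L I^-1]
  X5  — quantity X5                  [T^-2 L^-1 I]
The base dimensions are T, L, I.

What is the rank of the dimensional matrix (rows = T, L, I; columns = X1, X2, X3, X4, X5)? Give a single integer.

2

Write exponents as rows T,L,I / cols X1,X2,X3,X4,X5:
  T: [-1  1  1  2 -2]
  L: [-1  0  0  1 -1]
  I: [ 0 -1 -1 -1  1]
Row reduction gives pivot columns X1,X2; rank = 2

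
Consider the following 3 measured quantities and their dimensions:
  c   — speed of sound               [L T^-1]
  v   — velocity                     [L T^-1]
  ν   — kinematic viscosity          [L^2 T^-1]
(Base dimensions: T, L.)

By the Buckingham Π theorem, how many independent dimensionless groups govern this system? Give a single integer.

Dimensional matrix (T×L by c×v×ν):
  T: [-1 -1 -1]
  L: [ 1  1  2]
RREF → pivots at {c,ν} ⇒ r = 2
3 vars − rank 2 = 1 Π group

1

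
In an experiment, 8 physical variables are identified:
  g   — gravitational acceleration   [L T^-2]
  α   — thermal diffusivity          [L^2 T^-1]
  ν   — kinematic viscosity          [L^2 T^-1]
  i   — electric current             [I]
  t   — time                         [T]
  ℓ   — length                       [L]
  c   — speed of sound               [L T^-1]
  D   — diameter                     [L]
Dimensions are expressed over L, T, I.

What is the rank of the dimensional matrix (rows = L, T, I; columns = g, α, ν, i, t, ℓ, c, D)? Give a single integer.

3

Write exponents as rows L,T,I / cols g,α,ν,i,t,ℓ,c,D:
  L: [ 1  2  2  0  0  1  1  1]
  T: [-2 -1 -1  0  1  0 -1  0]
  I: [ 0  0  0  1  0  0  0  0]
RREF → pivots at {g,α,i} ⇒ r = 3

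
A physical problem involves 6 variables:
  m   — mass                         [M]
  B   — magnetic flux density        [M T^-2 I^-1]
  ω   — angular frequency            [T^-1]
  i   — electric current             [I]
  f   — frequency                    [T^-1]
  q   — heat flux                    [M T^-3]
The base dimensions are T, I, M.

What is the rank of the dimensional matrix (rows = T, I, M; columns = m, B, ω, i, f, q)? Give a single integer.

3

Dimensional matrix (T×I×M by m×B×ω×i×f×q):
  T: [ 0 -2 -1  0 -1 -3]
  I: [ 0 -1  0  1  0  0]
  M: [ 1  1  0  0  0  1]
Echelon form has 3 nonzero rows (pivots: m,B,ω)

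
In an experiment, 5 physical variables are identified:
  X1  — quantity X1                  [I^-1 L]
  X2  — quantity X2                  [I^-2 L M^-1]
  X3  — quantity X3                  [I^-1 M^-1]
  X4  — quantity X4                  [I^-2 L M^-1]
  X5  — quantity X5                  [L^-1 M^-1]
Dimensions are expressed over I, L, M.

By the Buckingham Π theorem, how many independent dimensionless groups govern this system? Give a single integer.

3

Write exponents as rows I,L,M / cols X1,X2,X3,X4,X5:
  I: [-1 -2 -1 -2  0]
  L: [ 1  1  0  1 -1]
  M: [ 0 -1 -1 -1 -1]
Row reduction gives pivot columns X1,X2; rank = 2
Π count = n − r = 5 − 2 = 3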